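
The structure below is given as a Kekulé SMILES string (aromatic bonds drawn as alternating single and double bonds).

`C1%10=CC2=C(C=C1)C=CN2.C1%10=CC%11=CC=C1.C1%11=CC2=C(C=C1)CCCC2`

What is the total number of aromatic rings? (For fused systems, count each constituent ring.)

The SMILES encodes a six-membered carbon ring with three alternating C=C double bonds, fused to a five-membered ring containing one N–H nitrogen and two C=C double bonds; a six-membered carbon ring with three alternating C=C double bonds; a six-membered carbon ring with three alternating C=C double bonds, fused to a saturated six-membered carbon ring.
The fused 6/5-membered bicyclic (with one N–H) is a single π system with 9 sp² atoms and 10 π electrons from ring double bonds plus a heteroatom lone pair. 10 = 4(2)+2, so the system is aromatic and both rings count as aromatic (indole).
The 6-membered ring has a continuous p-orbital overlap around the ring; 3 ring double bonds give 6 π electrons. That satisfies 4n+2 with n=1, so it is aromatic (benzene).
The second 6-membered ring is planar and fully conjugated; 3 ring double bonds give 6 π electrons. Since 6 = 4n+2 (n=1), it is aromatic (benzene ring).
The third 6-membered ring has four sp³ carbons, so it is not fully conjugated — not aromatic (cyclohexane ring).
4 of the 5 rings are aromatic. Total: 4.

4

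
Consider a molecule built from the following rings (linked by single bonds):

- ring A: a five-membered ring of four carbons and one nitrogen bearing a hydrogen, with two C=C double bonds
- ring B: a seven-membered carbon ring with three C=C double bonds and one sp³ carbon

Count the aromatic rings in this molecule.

Ring A has a continuous p-orbital overlap around the ring; 2 ring double bonds (4 π electrons) plus a heteroatom lone pair (2) give 6 π electrons. 6 = 4(1)+2, so ring A is aromatic (pyrrole).
Ring B has one sp³ carbon, so it is not fully conjugated — not aromatic (cycloheptatriene).
Aromatic: A. Total: 1.

1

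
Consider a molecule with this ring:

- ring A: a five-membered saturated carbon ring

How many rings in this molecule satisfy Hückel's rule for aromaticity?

Ring A has only sp³ atoms, so it is not fully conjugated — not aromatic (cyclopentane).

0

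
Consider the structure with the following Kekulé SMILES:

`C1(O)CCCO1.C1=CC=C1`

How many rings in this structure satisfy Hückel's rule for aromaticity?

The SMILES encodes a five-membered saturated ring of four carbons and one oxygen; a four-membered carbon ring with two alternating C=C double bonds.
The 5-membered ring with one oxygen has only sp³ atoms, so it is not fully conjugated — not aromatic (tetrahydrofuran).
The 4-membered ring has only sp² ring atoms; a planar conformation would have a fully conjugated π system of 4 electrons. But 4 = 4(1), which is 4n not 4n+2, so it is not aromatic (cyclobutadiene) — cyclobutadiene is antiaromatic and distorts to a rectangle.
None of the rings are aromatic. Total: 0.

0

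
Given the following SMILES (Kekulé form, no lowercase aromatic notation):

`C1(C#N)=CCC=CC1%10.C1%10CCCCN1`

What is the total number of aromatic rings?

The SMILES encodes a six-membered carbon ring with two isolated C=C double bonds and two sp³ carbons; a six-membered saturated ring of five carbons and one N–H nitrogen.
The 6-membered ring has two sp³ carbons, so it is not fully conjugated — not aromatic (1,4-cyclohexadiene).
The 6-membered ring with one N–H has only sp³ atoms, so it is not fully conjugated — not aromatic (piperidine).
None of the rings are aromatic. Total: 0.

0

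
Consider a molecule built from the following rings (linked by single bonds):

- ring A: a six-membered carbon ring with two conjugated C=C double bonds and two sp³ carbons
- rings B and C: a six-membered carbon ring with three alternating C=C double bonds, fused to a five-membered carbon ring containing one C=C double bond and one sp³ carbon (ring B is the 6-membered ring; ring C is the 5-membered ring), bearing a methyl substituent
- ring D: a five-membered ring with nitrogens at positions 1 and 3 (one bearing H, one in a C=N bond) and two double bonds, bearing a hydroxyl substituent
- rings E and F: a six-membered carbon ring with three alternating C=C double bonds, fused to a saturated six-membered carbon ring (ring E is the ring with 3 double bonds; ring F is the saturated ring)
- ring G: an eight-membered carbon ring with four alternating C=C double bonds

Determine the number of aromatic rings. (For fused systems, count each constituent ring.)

3

Ring A has two sp³ carbons, so it is not fully conjugated — not aromatic (1,3-cyclohexadiene).
Ring B is planar and fully conjugated; 3 ring double bonds give 6 π electrons. Since 6 = 4n+2 (n=1), ring B is aromatic (benzene ring).
Ring C has one sp³ carbon, so it is not fully conjugated — not aromatic (cyclopentene ring).
Ring D is fully conjugated (every ring atom contributes a p orbital); 2 ring double bonds (4 π electrons) plus a heteroatom lone pair (2) give 6 π electrons. 6 = 4(1)+2, so ring D is aromatic (imidazole).
Ring E is fully conjugated (every ring atom contributes a p orbital); 3 ring double bonds give 6 π electrons. Since 6 = 4n+2 (n=1), ring E is aromatic (benzene ring).
Ring F has four sp³ carbons, so it is not fully conjugated — not aromatic (cyclohexane ring).
Ring G has only sp² ring atoms; a planar conformation would have a fully conjugated π system of 8 electrons. But 8 = 4(2), which is 4n not 4n+2, so ring G is not aromatic (cyclooctatetraene) — cyclooctatetraene distorts into a non-planar tub to avoid antiaromaticity.
Aromatic: B, D, E. Total: 3.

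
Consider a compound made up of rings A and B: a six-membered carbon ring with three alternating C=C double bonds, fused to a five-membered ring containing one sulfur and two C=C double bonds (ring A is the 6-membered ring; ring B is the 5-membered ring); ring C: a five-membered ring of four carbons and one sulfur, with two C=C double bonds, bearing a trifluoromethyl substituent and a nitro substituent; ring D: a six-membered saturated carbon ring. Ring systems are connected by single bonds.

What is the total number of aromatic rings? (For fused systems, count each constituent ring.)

Rings A and B form a fused bicyclic system (with one sulfur) with 9 sp² atoms and 10 π electrons from ring double bonds plus a heteroatom lone pair. 10 = 4(2)+2, so the system is aromatic and both rings count as aromatic (benzothiophene).
Ring C is planar and fully conjugated; 2 ring double bonds (4 π electrons) plus a heteroatom lone pair (2) give 6 π electrons. That satisfies 4n+2 with n=1, so ring C is aromatic (thiophene).
Ring D has only sp³ atoms, so it is not fully conjugated — not aromatic (cyclohexane).
Aromatic: A, B, C. Total: 3.

3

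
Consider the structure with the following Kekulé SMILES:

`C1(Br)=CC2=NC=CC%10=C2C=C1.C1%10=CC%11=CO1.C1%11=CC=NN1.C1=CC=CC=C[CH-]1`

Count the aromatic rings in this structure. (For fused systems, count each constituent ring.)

The SMILES encodes two fused six-membered rings, each with three alternating double bonds; one ring is all carbon and the other has one ring nitrogen; a five-membered ring of four carbons and one oxygen, with two C=C double bonds; a five-membered ring with two adjacent nitrogens (one bearing H, one in a double bond) and two double bonds; a seven-membered all-carbon ring bearing a negative charge on one carbon, with three C=C double bonds.
The fused 6/6-membered bicyclic (with one nitrogen) is a single π system with 10 sp² atoms and 10 π electrons from ring double bonds. 10 = 4(2)+2, so the system is aromatic and both rings count as aromatic (quinoline).
The 5-membered ring with one oxygen has a continuous p-orbital overlap around the ring; 2 ring double bonds (4 π electrons) plus a heteroatom lone pair (2) give 6 π electrons. 6 = 4(1)+2, so it is aromatic (furan).
The 5-membered ring with two adjacent nitrogens (one N–H, one =N–) is fully conjugated (every ring atom contributes a p orbital); 2 ring double bonds (4 π electrons) plus a heteroatom lone pair (2) give 6 π electrons. Since 6 = 4n+2 (n=1), it is aromatic (pyrazole).
The 7-membered ring has only sp² ring atoms; a planar conformation would have a fully conjugated π system of 8 electrons. But 8 = 4(2), which is 4n not 4n+2, so it is not aromatic (cycloheptatrienyl anion).
4 of the 5 rings are aromatic. Total: 4.

4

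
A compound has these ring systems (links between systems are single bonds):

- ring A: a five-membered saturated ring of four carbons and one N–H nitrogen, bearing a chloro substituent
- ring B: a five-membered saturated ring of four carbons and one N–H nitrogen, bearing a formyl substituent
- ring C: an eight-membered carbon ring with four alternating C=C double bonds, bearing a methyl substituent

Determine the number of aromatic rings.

0

Ring A has only sp³ atoms, so it is not fully conjugated — not aromatic (pyrrolidine).
Ring B has only sp³ atoms, so it is not fully conjugated — not aromatic (pyrrolidine).
Ring C has only sp² ring atoms; a planar conformation would have a fully conjugated π system of 8 electrons. But 8 = 4(2), which is 4n not 4n+2, so ring C is not aromatic (cyclooctatetraene) — cyclooctatetraene distorts into a non-planar tub to avoid antiaromaticity.
No ring is aromatic. Total: 0.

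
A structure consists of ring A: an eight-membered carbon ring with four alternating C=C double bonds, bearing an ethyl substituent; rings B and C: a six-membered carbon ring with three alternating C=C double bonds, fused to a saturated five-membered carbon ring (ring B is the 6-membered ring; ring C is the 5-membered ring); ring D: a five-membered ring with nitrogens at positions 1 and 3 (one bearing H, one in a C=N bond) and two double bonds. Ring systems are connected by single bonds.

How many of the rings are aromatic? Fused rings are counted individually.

Ring A has only sp² ring atoms; a planar conformation would have a fully conjugated π system of 8 electrons. But 8 = 4(2), which is 4n not 4n+2, so ring A is not aromatic (cyclooctatetraene) — cyclooctatetraene distorts into a non-planar tub to avoid antiaromaticity.
Ring B is fully conjugated (every ring atom contributes a p orbital); 3 ring double bonds give 6 π electrons. Since 6 = 4n+2 (n=1), ring B is aromatic (benzene ring).
Ring C has three sp³ carbons, so it is not fully conjugated — not aromatic (cyclopentane ring).
Ring D is fully conjugated (every ring atom contributes a p orbital); 2 ring double bonds (4 π electrons) plus a heteroatom lone pair (2) give 6 π electrons. 6 = 4(1)+2, so ring D is aromatic (imidazole).
Aromatic: B, D. Total: 2.

2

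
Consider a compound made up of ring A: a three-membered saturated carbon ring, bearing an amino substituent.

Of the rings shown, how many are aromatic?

Ring A has only sp³ atoms, so it is not fully conjugated — not aromatic (cyclopropane).

0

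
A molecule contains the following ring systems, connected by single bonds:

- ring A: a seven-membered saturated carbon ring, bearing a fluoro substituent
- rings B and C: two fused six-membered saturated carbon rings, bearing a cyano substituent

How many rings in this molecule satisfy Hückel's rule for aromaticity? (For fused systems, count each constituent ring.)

Ring A has only sp³ atoms, so it is not fully conjugated — not aromatic (cycloheptane).
Ring B has only sp³ atoms, so it is not fully conjugated — not aromatic (cyclohexane ring).
Ring C has only sp³ atoms, so it is not fully conjugated — not aromatic (cyclohexane ring).
No ring is aromatic. Total: 0.

0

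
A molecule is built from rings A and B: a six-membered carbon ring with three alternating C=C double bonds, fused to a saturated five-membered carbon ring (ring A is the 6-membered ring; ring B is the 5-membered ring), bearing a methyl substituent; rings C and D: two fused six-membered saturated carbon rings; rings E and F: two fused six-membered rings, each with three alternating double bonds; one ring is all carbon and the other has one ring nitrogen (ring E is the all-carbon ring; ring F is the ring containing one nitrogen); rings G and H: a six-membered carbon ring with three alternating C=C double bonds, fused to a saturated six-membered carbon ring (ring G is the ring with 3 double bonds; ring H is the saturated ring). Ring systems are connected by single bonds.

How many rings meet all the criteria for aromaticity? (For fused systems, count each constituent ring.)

4

Ring A is fully conjugated (every ring atom contributes a p orbital); 3 ring double bonds give 6 π electrons. 6 = 4(1)+2, so ring A is aromatic (benzene ring).
Ring B has three sp³ carbons, so it is not fully conjugated — not aromatic (cyclopentane ring).
Ring C has only sp³ atoms, so it is not fully conjugated — not aromatic (cyclohexane ring).
Ring D has only sp³ atoms, so it is not fully conjugated — not aromatic (cyclohexane ring).
Rings E and F form a fused bicyclic system (with one nitrogen) with 10 sp² atoms and 10 π electrons from ring double bonds. 10 = 4(2)+2, so the system is aromatic and both rings count as aromatic (quinoline).
Ring G is planar and fully conjugated; 3 ring double bonds give 6 π electrons. That satisfies 4n+2 with n=1, so ring G is aromatic (benzene ring).
Ring H has four sp³ carbons, so it is not fully conjugated — not aromatic (cyclohexane ring).
Aromatic: A, E, F, G. Total: 4.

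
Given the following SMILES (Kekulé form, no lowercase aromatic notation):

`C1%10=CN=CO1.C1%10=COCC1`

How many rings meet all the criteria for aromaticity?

The SMILES encodes a five-membered ring with an oxygen at position 1 and a nitrogen at position 3 (in a C=N bond), with two double bonds; a five-membered ring of four carbons and one oxygen, with one C=C double bond and two sp³ carbons.
The 5-membered ring with one oxygen and one =N– is planar and fully conjugated; 2 ring double bonds (4 π electrons) plus a heteroatom lone pair (2) give 6 π electrons. Since 6 = 4n+2 (n=1), it is aromatic (oxazole).
The 5-membered ring with one oxygen has two sp³ carbons, so it is not fully conjugated — not aromatic (2,3-dihydrofuran).
1 of the 2 rings is aromatic. Total: 1.

1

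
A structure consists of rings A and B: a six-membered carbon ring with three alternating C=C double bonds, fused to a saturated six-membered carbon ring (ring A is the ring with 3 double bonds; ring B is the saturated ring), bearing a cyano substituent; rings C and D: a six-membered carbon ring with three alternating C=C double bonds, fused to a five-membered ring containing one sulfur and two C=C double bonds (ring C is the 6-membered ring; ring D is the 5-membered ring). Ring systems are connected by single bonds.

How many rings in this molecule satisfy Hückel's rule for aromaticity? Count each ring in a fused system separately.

3

Ring A is fully conjugated (every ring atom contributes a p orbital); 3 ring double bonds give 6 π electrons. 6 = 4(1)+2, so ring A is aromatic (benzene ring).
Ring B has four sp³ carbons, so it is not fully conjugated — not aromatic (cyclohexane ring).
Rings C and D form a fused bicyclic system (with one sulfur) with 9 sp² atoms and 10 π electrons from ring double bonds plus a heteroatom lone pair. 10 = 4(2)+2, so the system is aromatic and both rings count as aromatic (benzothiophene).
Aromatic: A, C, D. Total: 3.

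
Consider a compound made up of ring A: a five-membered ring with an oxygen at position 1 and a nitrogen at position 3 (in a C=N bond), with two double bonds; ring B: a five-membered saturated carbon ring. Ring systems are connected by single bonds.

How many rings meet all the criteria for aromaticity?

Ring A has a continuous p-orbital overlap around the ring; 2 ring double bonds (4 π electrons) plus a heteroatom lone pair (2) give 6 π electrons. That satisfies 4n+2 with n=1, so ring A is aromatic (oxazole).
Ring B has only sp³ atoms, so it is not fully conjugated — not aromatic (cyclopentane).
Aromatic: A. Total: 1.

1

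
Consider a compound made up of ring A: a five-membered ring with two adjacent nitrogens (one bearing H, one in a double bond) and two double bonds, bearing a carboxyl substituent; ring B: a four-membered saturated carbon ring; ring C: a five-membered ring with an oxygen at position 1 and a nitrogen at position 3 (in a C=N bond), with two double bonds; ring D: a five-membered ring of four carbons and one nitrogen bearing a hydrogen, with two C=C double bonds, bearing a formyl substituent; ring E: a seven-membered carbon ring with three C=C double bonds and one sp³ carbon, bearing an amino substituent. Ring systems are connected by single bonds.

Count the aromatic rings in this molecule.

3

Ring A is planar and fully conjugated; 2 ring double bonds (4 π electrons) plus a heteroatom lone pair (2) give 6 π electrons. Since 6 = 4n+2 (n=1), ring A is aromatic (pyrazole).
Ring B has only sp³ atoms, so it is not fully conjugated — not aromatic (cyclobutane).
Ring C has a continuous p-orbital overlap around the ring; 2 ring double bonds (4 π electrons) plus a heteroatom lone pair (2) give 6 π electrons. Since 6 = 4n+2 (n=1), ring C is aromatic (oxazole).
Ring D is fully conjugated (every ring atom contributes a p orbital); 2 ring double bonds (4 π electrons) plus a heteroatom lone pair (2) give 6 π electrons. That satisfies 4n+2 with n=1, so ring D is aromatic (pyrrole).
Ring E has one sp³ carbon, so it is not fully conjugated — not aromatic (cycloheptatriene).
Aromatic: A, C, D. Total: 3.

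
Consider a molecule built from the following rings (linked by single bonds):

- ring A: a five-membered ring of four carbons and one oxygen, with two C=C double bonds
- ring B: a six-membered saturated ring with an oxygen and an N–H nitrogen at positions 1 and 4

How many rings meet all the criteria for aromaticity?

1

Ring A is planar and fully conjugated; 2 ring double bonds (4 π electrons) plus a heteroatom lone pair (2) give 6 π electrons. Since 6 = 4n+2 (n=1), ring A is aromatic (furan).
Ring B has only sp³ atoms, so it is not fully conjugated — not aromatic (morpholine).
Aromatic: A. Total: 1.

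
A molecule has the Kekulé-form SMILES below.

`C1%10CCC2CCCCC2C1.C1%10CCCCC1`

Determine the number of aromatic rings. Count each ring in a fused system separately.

The SMILES encodes two fused six-membered saturated carbon rings; a six-membered saturated carbon ring.
The 6-membered ring has only sp³ atoms, so it is not fully conjugated — not aromatic (cyclohexane ring).
The second 6-membered ring has only sp³ atoms, so it is not fully conjugated — not aromatic (cyclohexane ring).
The third 6-membered ring has only sp³ atoms, so it is not fully conjugated — not aromatic (cyclohexane).
None of the rings are aromatic. Total: 0.

0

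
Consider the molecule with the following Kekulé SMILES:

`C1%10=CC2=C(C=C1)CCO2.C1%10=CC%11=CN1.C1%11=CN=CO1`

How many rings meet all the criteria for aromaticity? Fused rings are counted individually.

The SMILES encodes a six-membered carbon ring with three alternating C=C double bonds, fused to a five-membered ring containing one oxygen and two sp³ carbons; a five-membered ring of four carbons and one nitrogen bearing a hydrogen, with two C=C double bonds; a five-membered ring with an oxygen at position 1 and a nitrogen at position 3 (in a C=N bond), with two double bonds.
The 6-membered ring is fully conjugated (every ring atom contributes a p orbital); 3 ring double bonds give 6 π electrons. That satisfies 4n+2 with n=1, so it is aromatic (benzene ring).
The 5-membered ring with one oxygen has two sp³ carbons, so it is not fully conjugated — not aromatic (oxolane ring).
The 5-membered ring with one N–H is fully conjugated (every ring atom contributes a p orbital); 2 ring double bonds (4 π electrons) plus a heteroatom lone pair (2) give 6 π electrons. 6 = 4(1)+2, so it is aromatic (pyrrole).
The 5-membered ring with one oxygen and one =N– has a continuous p-orbital overlap around the ring; 2 ring double bonds (4 π electrons) plus a heteroatom lone pair (2) give 6 π electrons. 6 = 4(1)+2, so it is aromatic (oxazole).
3 of the 4 rings are aromatic. Total: 3.

3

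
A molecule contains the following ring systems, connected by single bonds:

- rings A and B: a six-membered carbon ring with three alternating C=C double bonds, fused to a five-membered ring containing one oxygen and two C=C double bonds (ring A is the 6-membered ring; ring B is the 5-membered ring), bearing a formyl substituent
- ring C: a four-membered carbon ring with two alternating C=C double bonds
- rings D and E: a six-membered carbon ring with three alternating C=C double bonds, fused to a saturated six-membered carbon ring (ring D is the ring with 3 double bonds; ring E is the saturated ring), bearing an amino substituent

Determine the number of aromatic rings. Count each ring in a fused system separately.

Rings A and B form a fused bicyclic system (with one oxygen) with 9 sp² atoms and 10 π electrons from ring double bonds plus a heteroatom lone pair. 10 = 4(2)+2, so the system is aromatic and both rings count as aromatic (benzofuran).
Ring C has only sp² ring atoms; a planar conformation would have a fully conjugated π system of 4 electrons. But 4 = 4(1), which is 4n not 4n+2, so ring C is not aromatic (cyclobutadiene) — cyclobutadiene is antiaromatic and distorts to a rectangle.
Ring D is planar and fully conjugated; 3 ring double bonds give 6 π electrons. Since 6 = 4n+2 (n=1), ring D is aromatic (benzene ring).
Ring E has four sp³ carbons, so it is not fully conjugated — not aromatic (cyclohexane ring).
Aromatic: A, B, D. Total: 3.

3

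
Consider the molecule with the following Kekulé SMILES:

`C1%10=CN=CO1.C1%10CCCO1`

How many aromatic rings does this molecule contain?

1

The SMILES encodes a five-membered ring with an oxygen at position 1 and a nitrogen at position 3 (in a C=N bond), with two double bonds; a five-membered saturated ring of four carbons and one oxygen.
The 5-membered ring with one oxygen and one =N– has a continuous p-orbital overlap around the ring; 2 ring double bonds (4 π electrons) plus a heteroatom lone pair (2) give 6 π electrons. That satisfies 4n+2 with n=1, so it is aromatic (oxazole).
The 5-membered ring with one oxygen has only sp³ atoms, so it is not fully conjugated — not aromatic (tetrahydrofuran).
1 of the 2 rings is aromatic. Total: 1.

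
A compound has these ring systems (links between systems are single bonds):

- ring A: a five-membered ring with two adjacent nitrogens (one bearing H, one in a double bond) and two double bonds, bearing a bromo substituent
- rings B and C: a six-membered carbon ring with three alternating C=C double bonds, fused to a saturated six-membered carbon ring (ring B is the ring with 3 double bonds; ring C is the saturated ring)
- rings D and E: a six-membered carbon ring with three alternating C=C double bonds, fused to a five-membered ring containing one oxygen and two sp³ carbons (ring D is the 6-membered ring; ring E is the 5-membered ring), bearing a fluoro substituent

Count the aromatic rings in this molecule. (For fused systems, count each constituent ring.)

3

Ring A is fully conjugated (every ring atom contributes a p orbital); 2 ring double bonds (4 π electrons) plus a heteroatom lone pair (2) give 6 π electrons. 6 = 4(1)+2, so ring A is aromatic (pyrazole).
Ring B is planar and fully conjugated; 3 ring double bonds give 6 π electrons. That satisfies 4n+2 with n=1, so ring B is aromatic (benzene ring).
Ring C has four sp³ carbons, so it is not fully conjugated — not aromatic (cyclohexane ring).
Ring D is fully conjugated (every ring atom contributes a p orbital); 3 ring double bonds give 6 π electrons. That satisfies 4n+2 with n=1, so ring D is aromatic (benzene ring).
Ring E has two sp³ carbons, so it is not fully conjugated — not aromatic (oxolane ring).
Aromatic: A, B, D. Total: 3.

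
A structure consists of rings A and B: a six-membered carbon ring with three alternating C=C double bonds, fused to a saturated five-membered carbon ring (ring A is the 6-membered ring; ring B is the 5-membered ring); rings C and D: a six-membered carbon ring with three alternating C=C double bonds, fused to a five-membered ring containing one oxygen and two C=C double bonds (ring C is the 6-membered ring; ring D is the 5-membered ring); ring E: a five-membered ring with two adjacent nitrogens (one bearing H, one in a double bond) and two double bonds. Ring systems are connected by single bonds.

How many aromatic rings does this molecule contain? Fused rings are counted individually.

4

Ring A is fully conjugated (every ring atom contributes a p orbital); 3 ring double bonds give 6 π electrons. That satisfies 4n+2 with n=1, so ring A is aromatic (benzene ring).
Ring B has three sp³ carbons, so it is not fully conjugated — not aromatic (cyclopentane ring).
Rings C and D form a fused bicyclic system (with one oxygen) with 9 sp² atoms and 10 π electrons from ring double bonds plus a heteroatom lone pair. 10 = 4(2)+2, so the system is aromatic and both rings count as aromatic (benzofuran).
Ring E is planar and fully conjugated; 2 ring double bonds (4 π electrons) plus a heteroatom lone pair (2) give 6 π electrons. Since 6 = 4n+2 (n=1), ring E is aromatic (pyrazole).
Aromatic: A, C, D, E. Total: 4.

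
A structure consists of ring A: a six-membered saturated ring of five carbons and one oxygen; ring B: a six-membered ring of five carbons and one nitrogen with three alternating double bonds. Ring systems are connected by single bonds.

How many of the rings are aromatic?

1

Ring A has only sp³ atoms, so it is not fully conjugated — not aromatic (tetrahydropyran).
Ring B is fully conjugated (every ring atom contributes a p orbital); 3 ring double bonds give 6 π electrons. 6 = 4(1)+2, so ring B is aromatic (pyridine).
Aromatic: B. Total: 1.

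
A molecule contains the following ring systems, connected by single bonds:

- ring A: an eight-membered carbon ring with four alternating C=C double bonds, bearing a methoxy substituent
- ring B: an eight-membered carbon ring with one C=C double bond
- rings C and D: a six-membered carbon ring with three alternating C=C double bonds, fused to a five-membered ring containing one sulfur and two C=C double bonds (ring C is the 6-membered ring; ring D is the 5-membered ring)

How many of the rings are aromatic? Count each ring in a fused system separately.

2

Ring A has only sp² ring atoms; a planar conformation would have a fully conjugated π system of 8 electrons. But 8 = 4(2), which is 4n not 4n+2, so ring A is not aromatic (cyclooctatetraene) — cyclooctatetraene distorts into a non-planar tub to avoid antiaromaticity.
Ring B has six sp³ carbons, so it is not fully conjugated — not aromatic (cyclooctene).
Rings C and D form a fused bicyclic system (with one sulfur) with 9 sp² atoms and 10 π electrons from ring double bonds plus a heteroatom lone pair. 10 = 4(2)+2, so the system is aromatic and both rings count as aromatic (benzothiophene).
Aromatic: C, D. Total: 2.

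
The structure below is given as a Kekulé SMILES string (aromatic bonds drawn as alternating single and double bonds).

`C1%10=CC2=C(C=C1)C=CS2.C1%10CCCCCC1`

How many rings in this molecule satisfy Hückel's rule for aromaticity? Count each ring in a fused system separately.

2

The SMILES encodes a six-membered carbon ring with three alternating C=C double bonds, fused to a five-membered ring containing one sulfur and two C=C double bonds; a seven-membered saturated carbon ring.
The fused 6/5-membered bicyclic (with one sulfur) is a single π system with 9 sp² atoms and 10 π electrons from ring double bonds plus a heteroatom lone pair. 10 = 4(2)+2, so the system is aromatic and both rings count as aromatic (benzothiophene).
The 7-membered ring has only sp³ atoms, so it is not fully conjugated — not aromatic (cycloheptane).
2 of the 3 rings are aromatic. Total: 2.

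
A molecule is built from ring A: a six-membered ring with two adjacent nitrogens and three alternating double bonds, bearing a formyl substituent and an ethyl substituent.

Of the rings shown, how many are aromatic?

1

Ring A is fully conjugated (every ring atom contributes a p orbital); 3 ring double bonds give 6 π electrons. 6 = 4(1)+2, so ring A is aromatic (pyridazine).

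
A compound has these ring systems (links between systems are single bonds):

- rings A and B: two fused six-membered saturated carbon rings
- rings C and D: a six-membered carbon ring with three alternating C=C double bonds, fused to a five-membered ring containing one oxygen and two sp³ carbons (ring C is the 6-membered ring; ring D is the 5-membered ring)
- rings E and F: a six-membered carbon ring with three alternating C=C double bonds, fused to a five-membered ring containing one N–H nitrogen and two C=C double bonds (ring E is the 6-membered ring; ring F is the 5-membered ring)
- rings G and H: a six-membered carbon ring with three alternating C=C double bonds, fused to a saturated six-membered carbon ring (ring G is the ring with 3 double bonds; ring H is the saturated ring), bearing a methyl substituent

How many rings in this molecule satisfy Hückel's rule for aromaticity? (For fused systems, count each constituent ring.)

4

Ring A has only sp³ atoms, so it is not fully conjugated — not aromatic (cyclohexane ring).
Ring B has only sp³ atoms, so it is not fully conjugated — not aromatic (cyclohexane ring).
Ring C is fully conjugated (every ring atom contributes a p orbital); 3 ring double bonds give 6 π electrons. That satisfies 4n+2 with n=1, so ring C is aromatic (benzene ring).
Ring D has two sp³ carbons, so it is not fully conjugated — not aromatic (oxolane ring).
Rings E and F form a fused bicyclic system (with one N–H) with 9 sp² atoms and 10 π electrons from ring double bonds plus a heteroatom lone pair. 10 = 4(2)+2, so the system is aromatic and both rings count as aromatic (indole).
Ring G has a continuous p-orbital overlap around the ring; 3 ring double bonds give 6 π electrons. That satisfies 4n+2 with n=1, so ring G is aromatic (benzene ring).
Ring H has four sp³ carbons, so it is not fully conjugated — not aromatic (cyclohexane ring).
Aromatic: C, E, F, G. Total: 4.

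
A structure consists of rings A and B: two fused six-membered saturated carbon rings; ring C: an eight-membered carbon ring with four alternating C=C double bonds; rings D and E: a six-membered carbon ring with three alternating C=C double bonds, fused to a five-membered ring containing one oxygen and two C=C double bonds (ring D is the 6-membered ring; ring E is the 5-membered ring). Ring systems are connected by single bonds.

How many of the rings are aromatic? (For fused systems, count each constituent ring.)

2

Ring A has only sp³ atoms, so it is not fully conjugated — not aromatic (cyclohexane ring).
Ring B has only sp³ atoms, so it is not fully conjugated — not aromatic (cyclohexane ring).
Ring C has only sp² ring atoms; a planar conformation would have a fully conjugated π system of 8 electrons. But 8 = 4(2), which is 4n not 4n+2, so ring C is not aromatic (cyclooctatetraene) — cyclooctatetraene distorts into a non-planar tub to avoid antiaromaticity.
Rings D and E form a fused bicyclic system (with one oxygen) with 9 sp² atoms and 10 π electrons from ring double bonds plus a heteroatom lone pair. 10 = 4(2)+2, so the system is aromatic and both rings count as aromatic (benzofuran).
Aromatic: D, E. Total: 2.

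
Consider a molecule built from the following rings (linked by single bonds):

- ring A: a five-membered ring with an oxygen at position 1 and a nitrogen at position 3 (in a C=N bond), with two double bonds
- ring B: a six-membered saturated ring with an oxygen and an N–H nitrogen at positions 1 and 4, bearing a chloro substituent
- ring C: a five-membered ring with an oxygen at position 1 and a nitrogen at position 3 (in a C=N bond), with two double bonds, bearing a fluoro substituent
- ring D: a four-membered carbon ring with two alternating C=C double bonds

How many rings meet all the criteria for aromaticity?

Ring A is planar and fully conjugated; 2 ring double bonds (4 π electrons) plus a heteroatom lone pair (2) give 6 π electrons. Since 6 = 4n+2 (n=1), ring A is aromatic (oxazole).
Ring B has only sp³ atoms, so it is not fully conjugated — not aromatic (morpholine).
Ring C is fully conjugated (every ring atom contributes a p orbital); 2 ring double bonds (4 π electrons) plus a heteroatom lone pair (2) give 6 π electrons. 6 = 4(1)+2, so ring C is aromatic (oxazole).
Ring D has only sp² ring atoms; a planar conformation would have a fully conjugated π system of 4 electrons. But 4 = 4(1), which is 4n not 4n+2, so ring D is not aromatic (cyclobutadiene) — cyclobutadiene is antiaromatic and distorts to a rectangle.
Aromatic: A, C. Total: 2.

2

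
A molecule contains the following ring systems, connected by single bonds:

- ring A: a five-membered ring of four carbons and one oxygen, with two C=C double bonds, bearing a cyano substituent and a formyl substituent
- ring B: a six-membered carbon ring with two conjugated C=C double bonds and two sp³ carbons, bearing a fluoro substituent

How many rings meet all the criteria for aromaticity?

Ring A is planar and fully conjugated; 2 ring double bonds (4 π electrons) plus a heteroatom lone pair (2) give 6 π electrons. Since 6 = 4n+2 (n=1), ring A is aromatic (furan).
Ring B has two sp³ carbons, so it is not fully conjugated — not aromatic (1,3-cyclohexadiene).
Aromatic: A. Total: 1.

1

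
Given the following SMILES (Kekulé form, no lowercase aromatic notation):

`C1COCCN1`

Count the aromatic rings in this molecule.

0

The SMILES encodes a six-membered saturated ring with an oxygen and an N–H nitrogen at positions 1 and 4.
The 6-membered ring with one oxygen and one N–H (1,4) has only sp³ atoms, so it is not fully conjugated — not aromatic (morpholine).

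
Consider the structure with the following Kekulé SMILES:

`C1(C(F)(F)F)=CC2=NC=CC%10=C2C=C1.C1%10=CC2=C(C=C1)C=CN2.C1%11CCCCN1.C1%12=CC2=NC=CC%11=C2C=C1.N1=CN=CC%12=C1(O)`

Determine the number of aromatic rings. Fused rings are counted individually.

7

The SMILES encodes two fused six-membered rings, each with three alternating double bonds; one ring is all carbon and the other has one ring nitrogen; a six-membered carbon ring with three alternating C=C double bonds, fused to a five-membered ring containing one N–H nitrogen and two C=C double bonds; a six-membered saturated ring of five carbons and one N–H nitrogen; two fused six-membered rings, each with three alternating double bonds; one ring is all carbon and the other has one ring nitrogen; a six-membered ring with nitrogens at positions 1 and 3 and three alternating double bonds.
The fused 6/6-membered bicyclic (with one nitrogen) is a single π system with 10 sp² atoms and 10 π electrons from ring double bonds. 10 = 4(2)+2, so the system is aromatic and both rings count as aromatic (quinoline).
The fused 6/5-membered bicyclic (with one N–H) is a single π system with 9 sp² atoms and 10 π electrons from ring double bonds plus a heteroatom lone pair. 10 = 4(2)+2, so the system is aromatic and both rings count as aromatic (indole).
The 6-membered ring with one N–H has only sp³ atoms, so it is not fully conjugated — not aromatic (piperidine).
The fused 6/6-membered bicyclic (with one nitrogen) is a single π system with 10 sp² atoms and 10 π electrons from ring double bonds. 10 = 4(2)+2, so the system is aromatic and both rings count as aromatic (quinoline).
The 6-membered ring with two nitrogens (1,3) is planar and fully conjugated; 3 ring double bonds give 6 π electrons. Since 6 = 4n+2 (n=1), it is aromatic (pyrimidine).
7 of the 8 rings are aromatic. Total: 7.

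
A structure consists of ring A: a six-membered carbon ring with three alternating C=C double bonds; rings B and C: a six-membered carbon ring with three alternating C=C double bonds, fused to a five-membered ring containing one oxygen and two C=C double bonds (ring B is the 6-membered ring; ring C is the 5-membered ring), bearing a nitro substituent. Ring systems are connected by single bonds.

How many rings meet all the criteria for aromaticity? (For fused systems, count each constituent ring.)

Ring A has a continuous p-orbital overlap around the ring; 3 ring double bonds give 6 π electrons. That satisfies 4n+2 with n=1, so ring A is aromatic (benzene).
Rings B and C form a fused bicyclic system (with one oxygen) with 9 sp² atoms and 10 π electrons from ring double bonds plus a heteroatom lone pair. 10 = 4(2)+2, so the system is aromatic and both rings count as aromatic (benzofuran).
Aromatic: A, B, C. Total: 3.

3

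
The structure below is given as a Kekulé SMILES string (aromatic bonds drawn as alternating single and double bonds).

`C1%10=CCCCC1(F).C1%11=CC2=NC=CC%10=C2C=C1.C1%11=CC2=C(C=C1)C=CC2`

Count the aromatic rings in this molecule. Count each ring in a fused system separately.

3

The SMILES encodes a six-membered carbon ring with one C=C double bond; two fused six-membered rings, each with three alternating double bonds; one ring is all carbon and the other has one ring nitrogen; a six-membered carbon ring with three alternating C=C double bonds, fused to a five-membered carbon ring containing one C=C double bond and one sp³ carbon.
The 6-membered ring has four sp³ carbons, so it is not fully conjugated — not aromatic (cyclohexene).
The fused 6/6-membered bicyclic (with one nitrogen) is a single π system with 10 sp² atoms and 10 π electrons from ring double bonds. 10 = 4(2)+2, so the system is aromatic and both rings count as aromatic (quinoline).
The second 6-membered ring is planar and fully conjugated; 3 ring double bonds give 6 π electrons. 6 = 4(1)+2, so it is aromatic (benzene ring).
The 5-membered ring has one sp³ carbon, so it is not fully conjugated — not aromatic (cyclopentene ring).
3 of the 5 rings are aromatic. Total: 3.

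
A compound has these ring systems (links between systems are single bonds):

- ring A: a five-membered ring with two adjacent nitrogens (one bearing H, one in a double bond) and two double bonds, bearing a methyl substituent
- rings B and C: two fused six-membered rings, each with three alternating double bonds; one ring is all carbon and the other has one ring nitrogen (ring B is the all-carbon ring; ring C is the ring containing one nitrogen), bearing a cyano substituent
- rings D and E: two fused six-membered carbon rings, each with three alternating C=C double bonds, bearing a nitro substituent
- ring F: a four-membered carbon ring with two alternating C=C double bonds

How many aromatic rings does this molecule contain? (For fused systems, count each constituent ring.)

5

Ring A is planar and fully conjugated; 2 ring double bonds (4 π electrons) plus a heteroatom lone pair (2) give 6 π electrons. Since 6 = 4n+2 (n=1), ring A is aromatic (pyrazole).
Rings B and C form a fused bicyclic system (with one nitrogen) with 10 sp² atoms and 10 π electrons from ring double bonds. 10 = 4(2)+2, so the system is aromatic and both rings count as aromatic (quinoline).
Rings D and E form a fused bicyclic system with 10 sp² atoms and 10 π electrons from ring double bonds. 10 = 4(2)+2, so the system is aromatic and both rings count as aromatic (naphthalene).
Ring F has only sp² ring atoms; a planar conformation would have a fully conjugated π system of 4 electrons. But 4 = 4(1), which is 4n not 4n+2, so ring F is not aromatic (cyclobutadiene) — cyclobutadiene is antiaromatic and distorts to a rectangle.
Aromatic: A, B, C, D, E. Total: 5.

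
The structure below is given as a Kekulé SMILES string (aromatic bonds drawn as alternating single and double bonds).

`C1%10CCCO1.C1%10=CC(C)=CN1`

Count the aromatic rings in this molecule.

The SMILES encodes a five-membered saturated ring of four carbons and one oxygen; a five-membered ring of four carbons and one nitrogen bearing a hydrogen, with two C=C double bonds.
The 5-membered ring with one oxygen has only sp³ atoms, so it is not fully conjugated — not aromatic (tetrahydrofuran).
The 5-membered ring with one N–H has a continuous p-orbital overlap around the ring; 2 ring double bonds (4 π electrons) plus a heteroatom lone pair (2) give 6 π electrons. That satisfies 4n+2 with n=1, so it is aromatic (pyrrole).
1 of the 2 rings is aromatic. Total: 1.

1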